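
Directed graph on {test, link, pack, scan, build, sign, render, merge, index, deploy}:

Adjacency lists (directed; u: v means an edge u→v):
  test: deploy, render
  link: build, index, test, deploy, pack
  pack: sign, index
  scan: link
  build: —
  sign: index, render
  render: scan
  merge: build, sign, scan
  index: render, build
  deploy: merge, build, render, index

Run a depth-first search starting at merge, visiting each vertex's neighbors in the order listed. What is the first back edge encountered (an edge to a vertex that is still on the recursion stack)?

DFS from merge (visiting each vertex's neighbors in the order listed); mark gray on enter, black on exit:
merge gray
  build gray
  build black
  sign gray
    index gray
      render gray
        scan gray
          link gray
            link→build: build black — skip
            link→index: index is gray → back edge
First back edge: link → index.

link->index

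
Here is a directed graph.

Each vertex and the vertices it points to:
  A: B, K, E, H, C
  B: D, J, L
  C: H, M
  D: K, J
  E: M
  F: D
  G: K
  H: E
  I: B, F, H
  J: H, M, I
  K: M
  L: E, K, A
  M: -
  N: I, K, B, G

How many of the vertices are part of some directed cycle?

7

A vertex is on a directed cycle iff it belongs to a strongly connected component of size ≥ 2 (or has a self-loop).
The vertices on cycles are {A, B, D, F, I, J, L} — 7 in total.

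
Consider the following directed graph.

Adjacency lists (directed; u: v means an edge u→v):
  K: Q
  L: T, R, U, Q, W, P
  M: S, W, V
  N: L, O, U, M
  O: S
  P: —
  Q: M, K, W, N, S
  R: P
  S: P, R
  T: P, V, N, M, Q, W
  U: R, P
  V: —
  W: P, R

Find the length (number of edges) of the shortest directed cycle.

2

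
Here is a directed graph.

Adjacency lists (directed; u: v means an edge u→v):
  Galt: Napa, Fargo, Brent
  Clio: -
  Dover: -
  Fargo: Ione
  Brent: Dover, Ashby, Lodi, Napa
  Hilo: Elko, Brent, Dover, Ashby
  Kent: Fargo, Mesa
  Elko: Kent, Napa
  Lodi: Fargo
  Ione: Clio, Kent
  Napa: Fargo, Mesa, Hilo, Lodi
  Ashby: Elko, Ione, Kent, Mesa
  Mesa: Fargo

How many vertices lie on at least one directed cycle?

A vertex is on a directed cycle iff it belongs to a strongly connected component of size ≥ 2 (or has a self-loop).
The vertices on cycles are {Elko, Hilo, Ione, Kent, Mesa, Napa, Ashby, Brent, Fargo} — 9 in total.

9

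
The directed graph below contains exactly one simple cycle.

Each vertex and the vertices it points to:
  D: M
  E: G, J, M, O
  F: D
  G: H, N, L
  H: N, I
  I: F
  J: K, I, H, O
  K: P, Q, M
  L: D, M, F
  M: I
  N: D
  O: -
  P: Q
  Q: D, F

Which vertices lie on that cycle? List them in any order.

D, F, I, M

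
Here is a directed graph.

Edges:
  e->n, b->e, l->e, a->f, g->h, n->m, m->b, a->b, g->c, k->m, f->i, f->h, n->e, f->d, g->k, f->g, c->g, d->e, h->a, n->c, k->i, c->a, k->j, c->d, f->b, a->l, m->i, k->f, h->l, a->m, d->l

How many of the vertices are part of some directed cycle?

12

A vertex is on a directed cycle iff it belongs to a strongly connected component of size ≥ 2 (or has a self-loop).
The vertices on cycles are {a, b, c, d, e, f, g, h, k, l, m, n} — 12 in total.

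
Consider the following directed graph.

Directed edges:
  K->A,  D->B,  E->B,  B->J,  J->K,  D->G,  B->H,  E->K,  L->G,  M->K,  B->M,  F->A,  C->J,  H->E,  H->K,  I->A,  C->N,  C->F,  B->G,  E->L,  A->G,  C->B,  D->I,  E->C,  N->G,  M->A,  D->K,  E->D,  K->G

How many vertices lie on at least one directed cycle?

5

A vertex is on a directed cycle iff it belongs to a strongly connected component of size ≥ 2 (or has a self-loop).
The vertices on cycles are {B, C, D, E, H} — 5 in total.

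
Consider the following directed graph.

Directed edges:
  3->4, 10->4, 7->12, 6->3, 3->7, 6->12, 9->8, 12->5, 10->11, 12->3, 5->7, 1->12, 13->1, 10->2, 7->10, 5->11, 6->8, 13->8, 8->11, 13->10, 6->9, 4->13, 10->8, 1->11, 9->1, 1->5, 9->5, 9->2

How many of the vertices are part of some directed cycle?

A vertex is on a directed cycle iff it belongs to a strongly connected component of size ≥ 2 (or has a self-loop).
The vertices on cycles are {1, 3, 4, 5, 7, 10, 12, 13} — 8 in total.

8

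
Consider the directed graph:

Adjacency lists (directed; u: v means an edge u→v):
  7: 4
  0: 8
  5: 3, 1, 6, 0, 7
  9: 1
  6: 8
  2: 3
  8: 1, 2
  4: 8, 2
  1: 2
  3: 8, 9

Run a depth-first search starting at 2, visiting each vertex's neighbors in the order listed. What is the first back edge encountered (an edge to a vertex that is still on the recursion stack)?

DFS from 2 (visiting each vertex's neighbors in the order listed); mark gray on enter, black on exit:
2 gray
  3 gray
    8 gray
      1 gray
        1→2: 2 is gray → back edge
First back edge: 1 → 2.

1->2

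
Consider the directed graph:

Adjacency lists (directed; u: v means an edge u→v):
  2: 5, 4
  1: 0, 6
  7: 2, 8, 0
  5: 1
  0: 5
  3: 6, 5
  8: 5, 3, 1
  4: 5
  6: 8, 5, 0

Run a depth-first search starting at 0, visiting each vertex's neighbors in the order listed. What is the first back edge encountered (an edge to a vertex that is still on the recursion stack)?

1->0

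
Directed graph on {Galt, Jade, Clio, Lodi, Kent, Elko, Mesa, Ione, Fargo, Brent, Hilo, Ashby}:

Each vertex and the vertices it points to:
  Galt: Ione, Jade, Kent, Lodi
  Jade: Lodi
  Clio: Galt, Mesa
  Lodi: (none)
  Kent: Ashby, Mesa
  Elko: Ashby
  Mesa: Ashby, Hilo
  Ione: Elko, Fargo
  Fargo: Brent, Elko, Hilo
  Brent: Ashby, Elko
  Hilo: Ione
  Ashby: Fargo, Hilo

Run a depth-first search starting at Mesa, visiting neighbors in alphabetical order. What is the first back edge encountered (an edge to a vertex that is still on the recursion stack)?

DFS from Mesa (visiting neighbors in alphabetical order); mark gray on enter, black on exit:
Mesa gray
  Ashby gray
    Fargo gray
      Brent gray
        Brent→Ashby: Ashby is gray → back edge
First back edge: Brent → Ashby.

Brent->Ashby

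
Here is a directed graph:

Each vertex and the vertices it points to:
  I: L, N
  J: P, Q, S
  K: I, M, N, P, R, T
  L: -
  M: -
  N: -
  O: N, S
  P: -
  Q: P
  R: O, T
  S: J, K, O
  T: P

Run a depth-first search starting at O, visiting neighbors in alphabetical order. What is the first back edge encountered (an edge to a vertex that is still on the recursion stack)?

DFS from O (visiting neighbors in alphabetical order); mark gray on enter, black on exit:
O gray
  N gray
  N black
  S gray
    J gray
      P gray
      P black
      Q gray
        Q→P: P black — skip
      Q black
      J→S: S is gray → back edge
First back edge: J → S.

J->S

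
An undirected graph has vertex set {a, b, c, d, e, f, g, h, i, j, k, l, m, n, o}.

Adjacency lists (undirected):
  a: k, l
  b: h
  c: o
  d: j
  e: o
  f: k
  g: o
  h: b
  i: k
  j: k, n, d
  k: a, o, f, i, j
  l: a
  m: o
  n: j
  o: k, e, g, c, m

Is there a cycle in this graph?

DFS, tracking each vertex's parent; an edge to a visited non-parent vertex closes a cycle.
Start from h:
visit h (parent –)
  visit b (parent h)
    b–h: parent, skip
visit a (parent –)
  visit k (parent a)
    k–a: parent, skip
    visit o (parent k)
      o–k: parent, skip
      visit e (parent o)
        e–o: parent, skip
      visit g (parent o)
        g–o: parent, skip
      visit c (parent o)
        c–o: parent, skip
      visit m (parent o)
        m–o: parent, skip
    visit f (parent k)
      f–k: parent, skip
    visit i (parent k)
      i–k: parent, skip
    visit j (parent k)
      j–k: parent, skip
      visit n (parent j)
        n–j: parent, skip
      visit d (parent j)
        d–j: parent, skip
  visit l (parent a)
    l–a: parent, skip
No non-parent visited neighbor found — the graph is a forest.

No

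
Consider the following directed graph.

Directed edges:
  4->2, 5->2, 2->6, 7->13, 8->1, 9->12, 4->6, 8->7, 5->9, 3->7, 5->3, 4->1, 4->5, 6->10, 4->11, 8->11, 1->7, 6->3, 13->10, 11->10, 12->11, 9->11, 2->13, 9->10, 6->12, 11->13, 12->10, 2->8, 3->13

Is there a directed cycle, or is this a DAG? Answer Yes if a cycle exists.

DFS with white/gray/black marking, starting from 7:
7 gray
  13 gray
    10 gray
    10 black
  13 black
7 black
1 gray
  1→7: 7 black — skip
1 black
2 gray
  2→13: 13 black — skip
  8 gray
    11 gray
      11→10: 10 black — skip
      11→13: 13 black — skip
    11 black
    8→1: 1 black — skip
    8→7: 7 black — skip
  8 black
  6 gray
    12 gray
      12→11: 11 black — skip
      12→10: 10 black — skip
    12 black
    6→10: 10 black — skip
    3 gray
      3→7: 7 black — skip
      3→13: 13 black — skip
    3 black
  6 black
2 black
4 gray
  5 gray
    5→3: 3 black — skip
    5→2: 2 black — skip
    9 gray
      9→11: 11 black — skip
      9→12: 12 black — skip
      9→10: 10 black — skip
    9 black
  5 black
  4→11: 11 black — skip
  4→2: 2 black — skip
  4→6: 6 black — skip
  4→1: 1 black — skip
4 black
Every edge goes to a white or black vertex — no back edge, so the graph is acyclic.

No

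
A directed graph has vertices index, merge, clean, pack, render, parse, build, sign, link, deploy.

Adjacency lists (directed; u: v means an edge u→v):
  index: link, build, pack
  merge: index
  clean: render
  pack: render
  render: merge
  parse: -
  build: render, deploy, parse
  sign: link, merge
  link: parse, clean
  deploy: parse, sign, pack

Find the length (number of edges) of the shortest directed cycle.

For each vertex v, BFS finds the shortest path from v back to v.
The shortest such closed walk is index → build → render → merge → index, length 4.

4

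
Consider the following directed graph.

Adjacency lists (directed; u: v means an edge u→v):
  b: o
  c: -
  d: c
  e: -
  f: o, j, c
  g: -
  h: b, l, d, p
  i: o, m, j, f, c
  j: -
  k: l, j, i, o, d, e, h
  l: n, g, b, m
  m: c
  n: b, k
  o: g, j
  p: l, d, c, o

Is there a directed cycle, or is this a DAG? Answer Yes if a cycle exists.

Yes

DFS with white/gray/black marking, starting from o:
o gray
  g gray
  g black
  j gray
  j black
o black
b gray
  b→o: o black — skip
b black
c gray
c black
d gray
  d→c: c black — skip
d black
e gray
e black
f gray
  f→o: o black — skip
  f→j: j black — skip
  f→c: c black — skip
f black
h gray
  h→b: b black — skip
  l gray
    n gray
      n→b: b black — skip
      k gray
        k→l: l is gray → back edge
Back edge found, so a cycle exists: l → n → k → l.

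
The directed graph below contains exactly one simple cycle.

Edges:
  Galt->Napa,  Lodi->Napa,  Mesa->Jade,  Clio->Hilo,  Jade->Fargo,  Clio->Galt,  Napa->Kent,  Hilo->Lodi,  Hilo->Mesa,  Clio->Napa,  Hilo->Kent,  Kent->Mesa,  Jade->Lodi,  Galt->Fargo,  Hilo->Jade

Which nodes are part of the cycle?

DFS with gray/black marking from Kent:
Kent gray
  Mesa gray
    Jade gray
      Fargo gray
      Fargo black
      Lodi gray
        Napa gray
          Napa→Kent: Kent is gray → back edge
Back edge closes the cycle Kent → Mesa → Jade → Lodi → Napa → Kent; its vertices are {Jade, Kent, Lodi, Mesa, Napa}.

Jade, Kent, Lodi, Mesa, Napa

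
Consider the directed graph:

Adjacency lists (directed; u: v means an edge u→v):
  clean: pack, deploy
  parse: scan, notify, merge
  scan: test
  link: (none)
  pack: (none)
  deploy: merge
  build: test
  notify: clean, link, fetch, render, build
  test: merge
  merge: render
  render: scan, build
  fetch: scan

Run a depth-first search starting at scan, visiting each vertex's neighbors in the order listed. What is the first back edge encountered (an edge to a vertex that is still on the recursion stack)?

render->scan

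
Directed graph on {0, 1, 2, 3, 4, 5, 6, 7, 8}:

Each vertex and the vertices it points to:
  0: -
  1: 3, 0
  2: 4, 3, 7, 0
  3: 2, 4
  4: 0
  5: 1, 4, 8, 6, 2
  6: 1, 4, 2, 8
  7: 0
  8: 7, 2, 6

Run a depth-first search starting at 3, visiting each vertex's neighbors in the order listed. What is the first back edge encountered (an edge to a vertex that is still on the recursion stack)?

2→3

DFS from 3 (visiting each vertex's neighbors in the order listed); mark gray on enter, black on exit:
3 gray
  2 gray
    4 gray
      0 gray
      0 black
    4 black
    2→3: 3 is gray → back edge
First back edge: 2 → 3.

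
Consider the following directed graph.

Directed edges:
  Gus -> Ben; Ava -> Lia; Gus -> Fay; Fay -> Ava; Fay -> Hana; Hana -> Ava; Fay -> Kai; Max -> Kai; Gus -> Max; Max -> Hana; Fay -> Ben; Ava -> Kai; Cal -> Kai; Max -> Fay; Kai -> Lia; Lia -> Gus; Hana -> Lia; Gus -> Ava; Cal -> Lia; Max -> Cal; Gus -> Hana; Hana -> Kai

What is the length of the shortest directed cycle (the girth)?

For each vertex v, BFS finds the shortest path from v back to v.
The shortest such closed walk is Gus → Ava → Lia → Gus, length 3.

3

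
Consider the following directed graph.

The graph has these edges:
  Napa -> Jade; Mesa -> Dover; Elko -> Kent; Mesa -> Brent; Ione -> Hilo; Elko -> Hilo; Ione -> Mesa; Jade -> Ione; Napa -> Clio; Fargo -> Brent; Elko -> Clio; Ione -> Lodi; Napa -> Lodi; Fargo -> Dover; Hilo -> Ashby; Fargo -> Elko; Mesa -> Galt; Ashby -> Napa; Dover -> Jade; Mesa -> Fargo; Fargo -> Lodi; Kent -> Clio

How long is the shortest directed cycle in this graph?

4

For each vertex v, BFS finds the shortest path from v back to v.
The shortest such closed walk is Ione → Mesa → Dover → Jade → Ione, length 4.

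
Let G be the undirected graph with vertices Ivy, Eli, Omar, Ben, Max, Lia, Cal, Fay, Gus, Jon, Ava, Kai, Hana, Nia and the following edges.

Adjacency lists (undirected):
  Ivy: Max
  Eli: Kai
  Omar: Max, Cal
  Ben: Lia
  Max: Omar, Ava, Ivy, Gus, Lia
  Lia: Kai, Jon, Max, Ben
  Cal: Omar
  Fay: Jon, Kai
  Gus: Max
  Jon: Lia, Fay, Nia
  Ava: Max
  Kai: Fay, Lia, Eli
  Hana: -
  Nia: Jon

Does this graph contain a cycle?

Yes

DFS, tracking each vertex's parent; an edge to a visited non-parent vertex closes a cycle.
Start from Eli:
visit Eli (parent –)
  visit Kai (parent Eli)
    visit Fay (parent Kai)
      visit Jon (parent Fay)
        visit Lia (parent Jon)
          Lia–Kai: Kai visited and ≠ parent → cycle
Cycle: Kai – Fay – Jon – Lia – Kai.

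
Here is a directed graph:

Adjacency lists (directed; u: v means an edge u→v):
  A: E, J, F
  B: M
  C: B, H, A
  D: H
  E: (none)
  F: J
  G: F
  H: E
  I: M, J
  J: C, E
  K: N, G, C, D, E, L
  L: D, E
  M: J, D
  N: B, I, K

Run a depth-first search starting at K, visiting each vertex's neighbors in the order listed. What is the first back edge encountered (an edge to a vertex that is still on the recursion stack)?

C→B

DFS from K (visiting each vertex's neighbors in the order listed); mark gray on enter, black on exit:
K gray
  N gray
    B gray
      M gray
        J gray
          C gray
            C→B: B is gray → back edge
First back edge: C → B.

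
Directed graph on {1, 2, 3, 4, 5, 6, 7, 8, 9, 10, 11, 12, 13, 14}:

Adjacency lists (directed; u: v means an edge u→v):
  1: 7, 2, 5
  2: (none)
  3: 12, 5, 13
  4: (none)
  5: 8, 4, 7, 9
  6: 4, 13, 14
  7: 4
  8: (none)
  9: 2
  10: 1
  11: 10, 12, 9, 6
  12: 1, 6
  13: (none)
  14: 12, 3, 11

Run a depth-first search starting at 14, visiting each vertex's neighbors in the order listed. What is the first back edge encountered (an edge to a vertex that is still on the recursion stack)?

6→14

DFS from 14 (visiting each vertex's neighbors in the order listed); mark gray on enter, black on exit:
14 gray
  12 gray
    1 gray
      7 gray
        4 gray
        4 black
      7 black
      2 gray
      2 black
      5 gray
        8 gray
        8 black
        5→4: 4 black — skip
        5→7: 7 black — skip
        9 gray
          9→2: 2 black — skip
        9 black
      5 black
    1 black
    6 gray
      6→4: 4 black — skip
      13 gray
      13 black
      6→14: 14 is gray → back edge
First back edge: 6 → 14.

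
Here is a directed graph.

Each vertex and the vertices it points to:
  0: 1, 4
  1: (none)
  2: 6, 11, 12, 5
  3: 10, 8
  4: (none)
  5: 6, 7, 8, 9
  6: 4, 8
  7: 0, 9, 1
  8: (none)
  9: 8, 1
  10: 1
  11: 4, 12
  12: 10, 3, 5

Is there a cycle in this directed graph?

DFS with white/gray/black marking, starting from 8:
8 gray
8 black
0 gray
  1 gray
  1 black
  4 gray
  4 black
0 black
2 gray
  6 gray
    6→4: 4 black — skip
    6→8: 8 black — skip
  6 black
  11 gray
    11→4: 4 black — skip
    12 gray
      10 gray
        10→1: 1 black — skip
      10 black
      3 gray
        3→10: 10 black — skip
        3→8: 8 black — skip
      3 black
      5 gray
        5→6: 6 black — skip
        7 gray
          7→0: 0 black — skip
          9 gray
            9→8: 8 black — skip
            9→1: 1 black — skip
          9 black
          7→1: 1 black — skip
        7 black
        5→8: 8 black — skip
        5→9: 9 black — skip
      5 black
    12 black
  11 black
  2→12: 12 black — skip
  2→5: 5 black — skip
2 black
Every edge goes to a white or black vertex — no back edge, so the graph is acyclic.

No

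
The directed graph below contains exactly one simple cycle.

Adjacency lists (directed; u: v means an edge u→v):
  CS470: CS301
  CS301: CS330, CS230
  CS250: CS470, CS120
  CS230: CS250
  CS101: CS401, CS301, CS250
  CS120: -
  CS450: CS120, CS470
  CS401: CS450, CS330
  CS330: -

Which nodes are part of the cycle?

DFS with gray/black marking from CS301:
CS301 gray
  CS330 gray
  CS330 black
  CS230 gray
    CS250 gray
      CS470 gray
        CS470→CS301: CS301 is gray → back edge
Back edge closes the cycle CS301 → CS230 → CS250 → CS470 → CS301; its vertices are {CS230, CS250, CS301, CS470}.

CS230, CS250, CS301, CS470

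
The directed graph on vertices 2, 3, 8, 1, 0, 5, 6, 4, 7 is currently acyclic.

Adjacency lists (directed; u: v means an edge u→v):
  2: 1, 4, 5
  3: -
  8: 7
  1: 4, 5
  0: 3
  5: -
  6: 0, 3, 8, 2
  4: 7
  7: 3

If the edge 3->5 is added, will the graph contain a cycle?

No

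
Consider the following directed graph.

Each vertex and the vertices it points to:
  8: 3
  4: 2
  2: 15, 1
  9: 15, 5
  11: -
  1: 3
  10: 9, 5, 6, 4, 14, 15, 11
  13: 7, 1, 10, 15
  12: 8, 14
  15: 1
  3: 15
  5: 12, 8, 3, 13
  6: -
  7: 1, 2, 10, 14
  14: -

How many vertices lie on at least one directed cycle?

A vertex is on a directed cycle iff it belongs to a strongly connected component of size ≥ 2 (or has a self-loop).
The vertices on cycles are {1, 3, 5, 7, 9, 10, 13, 15} — 8 in total.

8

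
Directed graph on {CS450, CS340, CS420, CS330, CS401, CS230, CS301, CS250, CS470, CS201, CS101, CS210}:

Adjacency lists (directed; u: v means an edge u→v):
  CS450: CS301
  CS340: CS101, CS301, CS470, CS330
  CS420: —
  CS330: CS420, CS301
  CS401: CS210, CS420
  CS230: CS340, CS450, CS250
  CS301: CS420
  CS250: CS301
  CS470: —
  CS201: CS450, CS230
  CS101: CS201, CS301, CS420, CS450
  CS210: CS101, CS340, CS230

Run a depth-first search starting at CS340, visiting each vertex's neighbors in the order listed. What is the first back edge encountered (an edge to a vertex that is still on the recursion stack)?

DFS from CS340 (visiting each vertex's neighbors in the order listed); mark gray on enter, black on exit:
CS340 gray
  CS101 gray
    CS201 gray
      CS450 gray
        CS301 gray
          CS420 gray
          CS420 black
        CS301 black
      CS450 black
      CS230 gray
        CS230→CS340: CS340 is gray → back edge
First back edge: CS230 → CS340.

CS230->CS340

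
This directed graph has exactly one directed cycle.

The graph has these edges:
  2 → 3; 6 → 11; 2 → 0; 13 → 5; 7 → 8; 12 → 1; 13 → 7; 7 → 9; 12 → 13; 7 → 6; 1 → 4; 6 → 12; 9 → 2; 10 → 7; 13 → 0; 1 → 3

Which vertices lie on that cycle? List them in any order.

DFS with gray/black marking from 7:
7 gray
  9 gray
    2 gray
      3 gray
      3 black
      0 gray
      0 black
    2 black
  9 black
  8 gray
  8 black
  6 gray
    11 gray
    11 black
    12 gray
      1 gray
        1→3: 3 black — skip
        4 gray
        4 black
      1 black
      13 gray
        13→0: 0 black — skip
        5 gray
        5 black
        13→7: 7 is gray → back edge
Back edge closes the cycle 7 → 6 → 12 → 13 → 7; its vertices are {6, 7, 12, 13}.

6, 7, 12, 13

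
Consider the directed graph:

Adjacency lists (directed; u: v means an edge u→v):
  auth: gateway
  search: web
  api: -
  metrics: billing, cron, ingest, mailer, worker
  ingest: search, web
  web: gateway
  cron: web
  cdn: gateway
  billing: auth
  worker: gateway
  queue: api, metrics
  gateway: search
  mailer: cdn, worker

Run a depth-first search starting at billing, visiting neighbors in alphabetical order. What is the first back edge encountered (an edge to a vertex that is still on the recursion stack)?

DFS from billing (visiting neighbors in alphabetical order); mark gray on enter, black on exit:
billing gray
  auth gray
    gateway gray
      search gray
        web gray
          web→gateway: gateway is gray → back edge
First back edge: web → gateway.

web->gateway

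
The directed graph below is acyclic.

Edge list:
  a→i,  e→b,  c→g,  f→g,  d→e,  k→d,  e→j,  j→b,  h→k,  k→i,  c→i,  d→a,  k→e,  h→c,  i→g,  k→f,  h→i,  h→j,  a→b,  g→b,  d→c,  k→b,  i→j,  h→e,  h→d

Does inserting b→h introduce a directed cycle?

Adding b→h creates a cycle iff h can already reach b.
Path from h: h → k → b.
So h → … → b → h is a cycle.

Yes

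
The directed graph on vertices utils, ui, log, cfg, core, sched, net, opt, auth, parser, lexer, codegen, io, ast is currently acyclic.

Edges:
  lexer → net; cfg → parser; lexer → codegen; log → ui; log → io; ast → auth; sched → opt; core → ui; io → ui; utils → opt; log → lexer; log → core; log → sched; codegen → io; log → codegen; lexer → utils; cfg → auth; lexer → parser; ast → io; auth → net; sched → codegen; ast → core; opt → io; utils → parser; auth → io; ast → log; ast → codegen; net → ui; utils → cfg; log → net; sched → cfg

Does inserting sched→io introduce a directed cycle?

No

Adding sched→io creates a cycle iff io can already reach sched.
Explore from io: no path reaches sched. The graph stays acyclic.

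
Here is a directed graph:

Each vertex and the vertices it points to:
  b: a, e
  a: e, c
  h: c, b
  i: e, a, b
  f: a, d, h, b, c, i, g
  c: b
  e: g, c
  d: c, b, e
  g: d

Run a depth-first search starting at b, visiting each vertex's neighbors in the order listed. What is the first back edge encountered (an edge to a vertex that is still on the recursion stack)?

c->b

DFS from b (visiting each vertex's neighbors in the order listed); mark gray on enter, black on exit:
b gray
  a gray
    e gray
      g gray
        d gray
          c gray
            c→b: b is gray → back edge
First back edge: c → b.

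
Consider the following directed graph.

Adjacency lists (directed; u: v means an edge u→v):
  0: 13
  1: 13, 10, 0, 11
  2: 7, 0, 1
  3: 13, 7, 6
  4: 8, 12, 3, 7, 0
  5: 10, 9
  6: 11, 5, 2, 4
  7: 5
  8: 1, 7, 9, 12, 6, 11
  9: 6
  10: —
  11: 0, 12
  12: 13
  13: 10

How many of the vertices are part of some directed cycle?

A vertex is on a directed cycle iff it belongs to a strongly connected component of size ≥ 2 (or has a self-loop).
The vertices on cycles are {2, 3, 4, 5, 6, 7, 8, 9} — 8 in total.

8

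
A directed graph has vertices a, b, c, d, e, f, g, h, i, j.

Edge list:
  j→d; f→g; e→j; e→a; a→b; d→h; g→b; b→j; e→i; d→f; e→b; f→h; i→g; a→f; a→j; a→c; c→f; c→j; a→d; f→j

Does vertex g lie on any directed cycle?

g is on a cycle iff g can reach itself via ≥1 edge.
g → b → j → d → f → g — yes.

Yes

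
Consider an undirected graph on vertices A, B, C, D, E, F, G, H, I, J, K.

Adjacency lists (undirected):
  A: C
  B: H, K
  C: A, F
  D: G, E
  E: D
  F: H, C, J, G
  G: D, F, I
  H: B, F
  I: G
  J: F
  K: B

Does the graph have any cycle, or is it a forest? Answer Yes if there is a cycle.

No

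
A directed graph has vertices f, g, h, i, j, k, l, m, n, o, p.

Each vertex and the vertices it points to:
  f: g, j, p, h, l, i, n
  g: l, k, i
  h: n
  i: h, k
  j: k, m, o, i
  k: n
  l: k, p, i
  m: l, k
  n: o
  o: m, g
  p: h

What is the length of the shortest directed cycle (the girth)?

4

For each vertex v, BFS finds the shortest path from v back to v.
The shortest such closed walk is o → m → k → n → o, length 4.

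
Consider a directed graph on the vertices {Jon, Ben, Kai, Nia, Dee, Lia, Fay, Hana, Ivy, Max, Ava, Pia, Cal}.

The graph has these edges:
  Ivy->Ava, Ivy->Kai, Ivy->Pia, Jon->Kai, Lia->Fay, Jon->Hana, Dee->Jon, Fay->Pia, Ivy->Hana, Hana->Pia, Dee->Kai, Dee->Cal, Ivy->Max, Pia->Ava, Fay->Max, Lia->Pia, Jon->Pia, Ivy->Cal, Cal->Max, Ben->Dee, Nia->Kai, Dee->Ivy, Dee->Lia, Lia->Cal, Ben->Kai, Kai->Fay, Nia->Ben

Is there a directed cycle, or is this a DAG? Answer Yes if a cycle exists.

DFS with white/gray/black marking, starting from Cal:
Cal gray
  Max gray
  Max black
Cal black
Jon gray
  Kai gray
    Fay gray
      Fay→Max: Max black — skip
      Pia gray
        Ava gray
        Ava black
      Pia black
    Fay black
  Kai black
  Jon→Pia: Pia black — skip
  Hana gray
    Hana→Pia: Pia black — skip
  Hana black
Jon black
Ben gray
  Dee gray
    Dee→Cal: Cal black — skip
    Dee→Jon: Jon black — skip
    Lia gray
      Lia→Cal: Cal black — skip
      Lia→Pia: Pia black — skip
      Lia→Fay: Fay black — skip
    Lia black
    Dee→Kai: Kai black — skip
    Ivy gray
      Ivy→Kai: Kai black — skip
      Ivy→Hana: Hana black — skip
      Ivy→Cal: Cal black — skip
      Ivy→Pia: Pia black — skip
      Ivy→Ava: Ava black — skip
      Ivy→Max: Max black — skip
    Ivy black
  Dee black
  Ben→Kai: Kai black — skip
Ben black
Nia gray
  Nia→Kai: Kai black — skip
  Nia→Ben: Ben black — skip
Nia black
Every edge goes to a white or black vertex — no back edge, so the graph is acyclic.

No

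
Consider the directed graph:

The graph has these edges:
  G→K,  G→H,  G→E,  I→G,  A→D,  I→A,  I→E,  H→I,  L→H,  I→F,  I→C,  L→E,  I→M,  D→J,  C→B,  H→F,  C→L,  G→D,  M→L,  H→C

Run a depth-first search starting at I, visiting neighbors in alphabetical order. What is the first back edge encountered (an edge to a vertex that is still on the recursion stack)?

DFS from I (visiting neighbors in alphabetical order); mark gray on enter, black on exit:
I gray
  A gray
    D gray
      J gray
      J black
    D black
  A black
  C gray
    B gray
    B black
    L gray
      E gray
      E black
      H gray
        H→C: C is gray → back edge
First back edge: H → C.

H->C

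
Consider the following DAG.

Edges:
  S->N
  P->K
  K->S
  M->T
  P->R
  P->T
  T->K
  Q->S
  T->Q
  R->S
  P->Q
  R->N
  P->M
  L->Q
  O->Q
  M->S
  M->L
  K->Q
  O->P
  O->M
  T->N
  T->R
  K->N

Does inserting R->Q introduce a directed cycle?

No

Adding R→Q creates a cycle iff Q can already reach R.
Explore from Q: no path reaches R. The graph stays acyclic.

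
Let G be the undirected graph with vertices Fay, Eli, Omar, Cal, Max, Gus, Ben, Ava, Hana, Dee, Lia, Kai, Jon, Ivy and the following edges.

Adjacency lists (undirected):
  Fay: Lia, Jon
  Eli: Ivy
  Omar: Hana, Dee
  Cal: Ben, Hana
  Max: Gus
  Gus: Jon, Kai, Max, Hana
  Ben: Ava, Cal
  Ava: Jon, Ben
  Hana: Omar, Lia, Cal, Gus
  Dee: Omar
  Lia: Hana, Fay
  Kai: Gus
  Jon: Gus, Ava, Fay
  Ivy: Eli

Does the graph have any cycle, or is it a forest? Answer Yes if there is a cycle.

Yes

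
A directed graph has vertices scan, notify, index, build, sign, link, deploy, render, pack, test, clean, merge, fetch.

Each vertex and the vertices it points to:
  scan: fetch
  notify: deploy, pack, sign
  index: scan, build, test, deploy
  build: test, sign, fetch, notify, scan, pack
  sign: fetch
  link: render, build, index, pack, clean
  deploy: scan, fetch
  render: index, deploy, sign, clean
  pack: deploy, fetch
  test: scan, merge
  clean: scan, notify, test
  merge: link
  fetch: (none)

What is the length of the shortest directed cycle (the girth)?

4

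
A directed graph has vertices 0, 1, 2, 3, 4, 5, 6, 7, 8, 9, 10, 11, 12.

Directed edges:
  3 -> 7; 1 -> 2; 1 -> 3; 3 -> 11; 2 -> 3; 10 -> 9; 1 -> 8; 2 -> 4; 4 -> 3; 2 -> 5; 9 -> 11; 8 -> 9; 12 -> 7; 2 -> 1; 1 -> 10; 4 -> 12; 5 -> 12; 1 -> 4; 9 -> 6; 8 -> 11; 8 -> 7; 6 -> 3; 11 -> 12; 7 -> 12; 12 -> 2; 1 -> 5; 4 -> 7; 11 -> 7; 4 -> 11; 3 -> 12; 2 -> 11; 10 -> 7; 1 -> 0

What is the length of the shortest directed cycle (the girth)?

For each vertex v, BFS finds the shortest path from v back to v.
The shortest such closed walk is 1 → 2 → 1, length 2.

2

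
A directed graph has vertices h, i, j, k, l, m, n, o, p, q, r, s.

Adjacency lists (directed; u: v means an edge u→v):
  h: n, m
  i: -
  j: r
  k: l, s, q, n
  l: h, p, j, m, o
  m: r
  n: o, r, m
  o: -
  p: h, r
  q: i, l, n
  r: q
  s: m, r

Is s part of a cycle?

s lies on a cycle iff there is a path from s back to itself.
Exploring from s, it never reaches itself; equivalently, its strongly connected component is a singleton.

No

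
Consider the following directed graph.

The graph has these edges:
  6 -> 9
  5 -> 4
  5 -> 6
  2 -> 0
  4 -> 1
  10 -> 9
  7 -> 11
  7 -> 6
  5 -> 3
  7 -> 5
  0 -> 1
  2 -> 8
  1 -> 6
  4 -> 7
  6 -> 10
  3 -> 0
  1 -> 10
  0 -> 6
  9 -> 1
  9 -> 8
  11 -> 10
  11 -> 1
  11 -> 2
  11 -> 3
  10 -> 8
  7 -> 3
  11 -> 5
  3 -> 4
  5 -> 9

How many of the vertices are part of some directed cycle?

A vertex is on a directed cycle iff it belongs to a strongly connected component of size ≥ 2 (or has a self-loop).
The vertices on cycles are {1, 3, 4, 5, 6, 7, 9, 10, 11} — 9 in total.

9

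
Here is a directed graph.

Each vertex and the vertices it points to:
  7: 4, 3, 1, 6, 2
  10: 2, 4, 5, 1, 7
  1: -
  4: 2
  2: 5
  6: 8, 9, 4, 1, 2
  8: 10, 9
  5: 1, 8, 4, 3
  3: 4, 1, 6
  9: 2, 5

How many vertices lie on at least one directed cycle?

A vertex is on a directed cycle iff it belongs to a strongly connected component of size ≥ 2 (or has a self-loop).
The vertices on cycles are {2, 3, 4, 5, 6, 7, 8, 9, 10} — 9 in total.

9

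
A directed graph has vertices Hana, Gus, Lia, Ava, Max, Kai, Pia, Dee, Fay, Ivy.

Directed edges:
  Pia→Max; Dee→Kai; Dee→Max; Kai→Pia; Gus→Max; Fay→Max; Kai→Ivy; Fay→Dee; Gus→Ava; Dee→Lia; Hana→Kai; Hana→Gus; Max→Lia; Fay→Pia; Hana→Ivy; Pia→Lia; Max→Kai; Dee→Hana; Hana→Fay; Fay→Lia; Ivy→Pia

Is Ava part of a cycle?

No

Ava lies on a cycle iff there is a path from Ava back to itself.
Exploring from Ava, it never reaches itself; equivalently, its strongly connected component is a singleton.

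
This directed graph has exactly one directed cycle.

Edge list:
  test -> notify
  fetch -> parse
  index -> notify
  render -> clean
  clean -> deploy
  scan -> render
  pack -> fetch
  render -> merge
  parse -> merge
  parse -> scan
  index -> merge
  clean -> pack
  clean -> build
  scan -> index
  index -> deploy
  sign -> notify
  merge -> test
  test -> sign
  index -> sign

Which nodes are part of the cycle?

DFS with gray/black marking from fetch:
fetch gray
  parse gray
    merge gray
      test gray
        notify gray
        notify black
        sign gray
          sign→notify: notify black — skip
        sign black
      test black
    merge black
    scan gray
      index gray
        index→sign: sign black — skip
        index→merge: merge black — skip
        deploy gray
        deploy black
        index→notify: notify black — skip
      index black
      render gray
        clean gray
          build gray
          build black
          pack gray
            pack→fetch: fetch is gray → back edge
Back edge closes the cycle fetch → parse → scan → render → clean → pack → fetch; its vertices are {pack, scan, clean, fetch, parse, render}.

pack, scan, clean, fetch, parse, render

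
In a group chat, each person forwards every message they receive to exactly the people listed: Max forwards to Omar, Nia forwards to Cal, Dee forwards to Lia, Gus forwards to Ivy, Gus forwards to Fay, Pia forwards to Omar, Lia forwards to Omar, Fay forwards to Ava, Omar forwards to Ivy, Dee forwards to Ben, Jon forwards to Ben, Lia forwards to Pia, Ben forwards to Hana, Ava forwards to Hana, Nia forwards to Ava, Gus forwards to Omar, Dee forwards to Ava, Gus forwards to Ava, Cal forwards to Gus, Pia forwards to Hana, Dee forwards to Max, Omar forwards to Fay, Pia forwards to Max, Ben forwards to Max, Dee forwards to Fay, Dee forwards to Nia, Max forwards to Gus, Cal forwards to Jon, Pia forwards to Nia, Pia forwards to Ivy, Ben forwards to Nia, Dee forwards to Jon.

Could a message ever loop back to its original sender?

DFS with white/gray/black marking, starting from Omar:
Omar gray
  Fay gray
    Ava gray
      Hana gray
      Hana black
    Ava black
  Fay black
  Ivy gray
  Ivy black
Omar black
Nia gray
  Nia→Ava: Ava black — skip
  Cal gray
    Jon gray
      Ben gray
        Ben→Nia: Nia is gray → back edge
Back edge found, so a cycle exists: Nia → Cal → Jon → Ben → Nia.

Yes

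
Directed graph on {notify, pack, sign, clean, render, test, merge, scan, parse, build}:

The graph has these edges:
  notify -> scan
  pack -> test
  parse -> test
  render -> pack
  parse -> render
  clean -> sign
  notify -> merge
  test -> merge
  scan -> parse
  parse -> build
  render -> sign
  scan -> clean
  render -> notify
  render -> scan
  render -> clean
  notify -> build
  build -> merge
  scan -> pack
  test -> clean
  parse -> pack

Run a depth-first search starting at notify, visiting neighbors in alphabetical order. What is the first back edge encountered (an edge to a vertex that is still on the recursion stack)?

DFS from notify (visiting neighbors in alphabetical order); mark gray on enter, black on exit:
notify gray
  build gray
    merge gray
    merge black
  build black
  notify→merge: merge black — skip
  scan gray
    clean gray
      sign gray
      sign black
    clean black
    pack gray
      test gray
        test→clean: clean black — skip
        test→merge: merge black — skip
      test black
    pack black
    parse gray
      parse→build: build black — skip
      parse→pack: pack black — skip
      render gray
        render→clean: clean black — skip
        render→notify: notify is gray → back edge
First back edge: render → notify.

render->notify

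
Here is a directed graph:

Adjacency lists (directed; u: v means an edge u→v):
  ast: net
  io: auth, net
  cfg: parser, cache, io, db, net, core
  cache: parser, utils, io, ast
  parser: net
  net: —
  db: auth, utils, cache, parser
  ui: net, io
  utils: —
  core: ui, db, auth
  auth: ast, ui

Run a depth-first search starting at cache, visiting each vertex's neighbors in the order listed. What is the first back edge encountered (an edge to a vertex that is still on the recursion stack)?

ui->io

DFS from cache (visiting each vertex's neighbors in the order listed); mark gray on enter, black on exit:
cache gray
  parser gray
    net gray
    net black
  parser black
  utils gray
  utils black
  io gray
    auth gray
      ast gray
        ast→net: net black — skip
      ast black
      ui gray
        ui→net: net black — skip
        ui→io: io is gray → back edge
First back edge: ui → io.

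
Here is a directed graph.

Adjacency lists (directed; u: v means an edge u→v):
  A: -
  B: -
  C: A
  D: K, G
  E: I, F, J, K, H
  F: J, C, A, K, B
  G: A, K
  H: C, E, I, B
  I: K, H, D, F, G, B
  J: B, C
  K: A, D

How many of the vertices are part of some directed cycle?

A vertex is on a directed cycle iff it belongs to a strongly connected component of size ≥ 2 (or has a self-loop).
The vertices on cycles are {D, E, G, H, I, K} — 6 in total.

6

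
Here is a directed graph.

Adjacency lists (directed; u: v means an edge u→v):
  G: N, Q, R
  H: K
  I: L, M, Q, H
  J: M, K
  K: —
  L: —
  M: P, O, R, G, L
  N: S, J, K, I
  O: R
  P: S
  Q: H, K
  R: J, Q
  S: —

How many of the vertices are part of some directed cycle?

7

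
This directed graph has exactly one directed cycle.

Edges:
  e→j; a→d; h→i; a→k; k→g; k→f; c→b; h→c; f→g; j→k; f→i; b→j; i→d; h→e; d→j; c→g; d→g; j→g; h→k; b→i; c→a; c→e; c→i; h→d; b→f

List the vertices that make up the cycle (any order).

DFS with gray/black marking from i:
i gray
  d gray
    j gray
      k gray
        f gray
          g gray
          g black
          f→i: i is gray → back edge
Back edge closes the cycle i → d → j → k → f → i; its vertices are {d, f, i, j, k}.

d, f, i, j, k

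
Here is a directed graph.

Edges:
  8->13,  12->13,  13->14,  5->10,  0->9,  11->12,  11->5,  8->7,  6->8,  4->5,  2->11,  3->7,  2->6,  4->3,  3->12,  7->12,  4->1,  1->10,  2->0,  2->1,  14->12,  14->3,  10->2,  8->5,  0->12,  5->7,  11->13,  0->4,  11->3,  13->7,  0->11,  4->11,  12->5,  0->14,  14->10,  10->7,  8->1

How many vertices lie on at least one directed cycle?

14

A vertex is on a directed cycle iff it belongs to a strongly connected component of size ≥ 2 (or has a self-loop).
The vertices on cycles are {0, 1, 2, 3, 4, 5, 6, 7, 8, 10, 11, 12, 13, 14} — 14 in total.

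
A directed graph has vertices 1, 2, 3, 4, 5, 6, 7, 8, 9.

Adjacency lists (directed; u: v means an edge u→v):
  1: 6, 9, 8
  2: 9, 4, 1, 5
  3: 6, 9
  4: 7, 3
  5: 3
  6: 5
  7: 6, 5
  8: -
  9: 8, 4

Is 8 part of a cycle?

8 lies on a cycle iff there is a path from 8 back to itself.
Exploring from 8, it never reaches itself; equivalently, its strongly connected component is a singleton.

No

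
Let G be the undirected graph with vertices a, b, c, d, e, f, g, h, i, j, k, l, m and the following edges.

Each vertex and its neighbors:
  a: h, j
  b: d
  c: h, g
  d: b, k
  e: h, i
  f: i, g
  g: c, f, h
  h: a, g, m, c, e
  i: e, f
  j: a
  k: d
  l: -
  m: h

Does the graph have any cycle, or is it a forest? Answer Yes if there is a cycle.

DFS, tracking each vertex's parent; an edge to a visited non-parent vertex closes a cycle.
Start from e:
visit e (parent –)
  visit h (parent e)
    visit a (parent h)
      a–h: parent, skip
      visit j (parent a)
        j–a: parent, skip
    visit g (parent h)
      visit c (parent g)
        c–h: h visited and ≠ parent → cycle
Cycle: h – g – c – h.

Yes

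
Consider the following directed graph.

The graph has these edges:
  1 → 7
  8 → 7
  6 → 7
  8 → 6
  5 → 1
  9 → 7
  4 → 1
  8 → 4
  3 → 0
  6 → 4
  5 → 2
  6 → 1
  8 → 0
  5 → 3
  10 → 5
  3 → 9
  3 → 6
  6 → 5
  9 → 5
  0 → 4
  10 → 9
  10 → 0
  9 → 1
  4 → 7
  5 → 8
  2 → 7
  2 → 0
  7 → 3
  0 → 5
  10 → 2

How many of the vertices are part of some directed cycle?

A vertex is on a directed cycle iff it belongs to a strongly connected component of size ≥ 2 (or has a self-loop).
The vertices on cycles are {0, 1, 2, 3, 4, 5, 6, 7, 8, 9} — 10 in total.

10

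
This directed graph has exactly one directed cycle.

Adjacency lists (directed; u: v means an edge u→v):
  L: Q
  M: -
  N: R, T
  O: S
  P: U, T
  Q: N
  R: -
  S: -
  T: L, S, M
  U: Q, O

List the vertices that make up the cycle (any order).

DFS with gray/black marking from Q:
Q gray
  N gray
    R gray
    R black
    T gray
      L gray
        L→Q: Q is gray → back edge
Back edge closes the cycle Q → N → T → L → Q; its vertices are {L, N, Q, T}.

L, N, Q, T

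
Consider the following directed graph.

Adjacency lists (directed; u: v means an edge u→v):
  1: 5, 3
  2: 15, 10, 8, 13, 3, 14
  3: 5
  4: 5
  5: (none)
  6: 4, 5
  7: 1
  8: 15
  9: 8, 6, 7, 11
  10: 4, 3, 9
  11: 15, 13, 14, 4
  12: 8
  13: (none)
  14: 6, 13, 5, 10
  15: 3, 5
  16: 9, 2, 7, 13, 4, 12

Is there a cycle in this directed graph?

Yes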